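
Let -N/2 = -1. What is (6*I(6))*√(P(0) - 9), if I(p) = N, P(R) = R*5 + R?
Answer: 36*I ≈ 36.0*I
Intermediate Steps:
N = 2 (N = -2*(-1) = 2)
P(R) = 6*R (P(R) = 5*R + R = 6*R)
I(p) = 2
(6*I(6))*√(P(0) - 9) = (6*2)*√(6*0 - 9) = 12*√(0 - 9) = 12*√(-9) = 12*(3*I) = 36*I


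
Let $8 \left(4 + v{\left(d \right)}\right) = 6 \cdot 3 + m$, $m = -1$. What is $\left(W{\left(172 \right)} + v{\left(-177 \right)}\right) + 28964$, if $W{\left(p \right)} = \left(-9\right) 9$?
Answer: $\frac{231049}{8} \approx 28881.0$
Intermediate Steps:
$W{\left(p \right)} = -81$
$v{\left(d \right)} = - \frac{15}{8}$ ($v{\left(d \right)} = -4 + \frac{6 \cdot 3 - 1}{8} = -4 + \frac{18 - 1}{8} = -4 + \frac{1}{8} \cdot 17 = -4 + \frac{17}{8} = - \frac{15}{8}$)
$\left(W{\left(172 \right)} + v{\left(-177 \right)}\right) + 28964 = \left(-81 - \frac{15}{8}\right) + 28964 = - \frac{663}{8} + 28964 = \frac{231049}{8}$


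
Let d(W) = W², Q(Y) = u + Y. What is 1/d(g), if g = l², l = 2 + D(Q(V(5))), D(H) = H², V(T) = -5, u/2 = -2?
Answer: 1/47458321 ≈ 2.1071e-8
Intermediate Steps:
u = -4 (u = 2*(-2) = -4)
Q(Y) = -4 + Y
l = 83 (l = 2 + (-4 - 5)² = 2 + (-9)² = 2 + 81 = 83)
g = 6889 (g = 83² = 6889)
1/d(g) = 1/(6889²) = 1/47458321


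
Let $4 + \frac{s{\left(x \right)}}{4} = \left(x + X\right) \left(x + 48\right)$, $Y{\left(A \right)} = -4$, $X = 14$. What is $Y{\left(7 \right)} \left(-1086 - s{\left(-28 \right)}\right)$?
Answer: $-200$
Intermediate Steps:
$s{\left(x \right)} = -16 + 4 \left(14 + x\right) \left(48 + x\right)$ ($s{\left(x \right)} = -16 + 4 \left(x + 14\right) \left(x + 48\right) = -16 + 4 \left(14 + x\right) \left(48 + x\right)$)
$Y{\left(7 \right)} \left(-1086 - s{\left(-28 \right)}\right) = - 4 \left(-1086 - \left(2672 + 4 \left(-28\right)^{2} + 248 \left(-28\right)\right)\right) = - 4 \left(-1086 - \left(2672 + 4 \cdot 784 - 6944\right)\right) = - 4 \left(-1086 - \left(2672 + 3136 - 6944\right)\right) = - 4 \left(-1086 - -1136\right) = - 4 \left(-1086 + 1136\right) = \left(-4\right) 50 = -200$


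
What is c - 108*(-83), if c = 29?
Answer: 8993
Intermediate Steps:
c - 108*(-83) = 29 - 108*(-83) = 29 + 8964 = 8993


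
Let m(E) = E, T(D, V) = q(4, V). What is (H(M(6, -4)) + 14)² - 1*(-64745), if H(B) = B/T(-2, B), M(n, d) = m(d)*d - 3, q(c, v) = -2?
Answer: 259205/4 ≈ 64801.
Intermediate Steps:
T(D, V) = -2
M(n, d) = -3 + d² (M(n, d) = d*d - 3 = d² - 3 = -3 + d²)
H(B) = -B/2 (H(B) = B/(-2) = B*(-½) = -B/2)
(H(M(6, -4)) + 14)² - 1*(-64745) = (-(-3 + (-4)²)/2 + 14)² - 1*(-64745) = (-(-3 + 16)/2 + 14)² + 64745 = (-½*13 + 14)² + 64745 = (-13/2 + 14)² + 64745 = (15/2)² + 64745 = 225/4 + 64745 = 259205/4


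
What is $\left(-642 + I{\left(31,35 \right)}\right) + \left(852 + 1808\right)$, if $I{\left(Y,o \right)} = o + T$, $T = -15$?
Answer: $2038$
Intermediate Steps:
$I{\left(Y,o \right)} = -15 + o$ ($I{\left(Y,o \right)} = o - 15 = -15 + o$)
$\left(-642 + I{\left(31,35 \right)}\right) + \left(852 + 1808\right) = \left(-642 + \left(-15 + 35\right)\right) + \left(852 + 1808\right) = \left(-642 + 20\right) + 2660 = -622 + 2660 = 2038$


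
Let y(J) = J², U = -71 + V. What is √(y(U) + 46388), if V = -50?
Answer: 3*√6781 ≈ 247.04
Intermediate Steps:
U = -121 (U = -71 - 50 = -121)
√(y(U) + 46388) = √((-121)² + 46388) = √(14641 + 46388) = √61029 = 3*√6781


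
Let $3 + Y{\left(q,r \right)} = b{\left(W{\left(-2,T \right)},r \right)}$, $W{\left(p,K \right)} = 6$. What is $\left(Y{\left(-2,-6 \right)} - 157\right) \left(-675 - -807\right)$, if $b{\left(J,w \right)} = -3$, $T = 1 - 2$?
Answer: $-21516$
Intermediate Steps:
$T = -1$ ($T = 1 - 2 = -1$)
$Y{\left(q,r \right)} = -6$ ($Y{\left(q,r \right)} = -3 - 3 = -6$)
$\left(Y{\left(-2,-6 \right)} - 157\right) \left(-675 - -807\right) = \left(-6 - 157\right) \left(-675 - -807\right) = - 163 \left(-675 + 807\right) = \left(-163\right) 132 = -21516$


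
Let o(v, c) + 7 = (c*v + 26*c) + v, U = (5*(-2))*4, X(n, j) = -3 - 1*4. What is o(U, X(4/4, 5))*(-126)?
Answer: -6426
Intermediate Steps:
X(n, j) = -7 (X(n, j) = -3 - 4 = -7)
U = -40 (U = -10*4 = -40)
o(v, c) = -7 + v + 26*c + c*v (o(v, c) = -7 + ((c*v + 26*c) + v) = -7 + ((26*c + c*v) + v) = -7 + (v + 26*c + c*v) = -7 + v + 26*c + c*v)
o(U, X(4/4, 5))*(-126) = (-7 - 40 + 26*(-7) - 7*(-40))*(-126) = (-7 - 40 - 182 + 280)*(-126) = 51*(-126) = -6426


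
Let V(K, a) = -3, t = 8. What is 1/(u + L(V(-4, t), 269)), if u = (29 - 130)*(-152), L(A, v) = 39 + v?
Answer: 1/15660 ≈ 6.3857e-5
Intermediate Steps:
u = 15352 (u = -101*(-152) = 15352)
1/(u + L(V(-4, t), 269)) = 1/(15352 + (39 + 269)) = 1/(15352 + 308) = 1/15660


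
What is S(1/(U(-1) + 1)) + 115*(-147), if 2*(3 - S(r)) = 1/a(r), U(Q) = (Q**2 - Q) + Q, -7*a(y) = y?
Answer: -16895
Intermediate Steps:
a(y) = -y/7
U(Q) = Q**2
S(r) = 3 + 7/(2*r) (S(r) = 3 - (-7/r)/2 = 3 - (-7)/(2*r) = 3 + 7/(2*r))
S(1/(U(-1) + 1)) + 115*(-147) = (3 + 7/(2*(1/((-1)**2 + 1)))) + 115*(-147) = (3 + 7/(2*(1/(1 + 1)))) - 16905 = (3 + 7/(2*(1/2))) - 16905 = (3 + (7/2)*2) - 16905 = (3 + 7) - 16905 = 10 - 16905 = -16895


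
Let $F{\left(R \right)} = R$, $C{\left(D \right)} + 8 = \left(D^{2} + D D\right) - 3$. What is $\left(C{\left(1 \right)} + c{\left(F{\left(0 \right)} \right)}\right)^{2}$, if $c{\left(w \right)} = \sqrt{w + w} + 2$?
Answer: $49$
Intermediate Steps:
$C{\left(D \right)} = -11 + 2 D^{2}$ ($C{\left(D \right)} = -8 - \left(3 - D^{2} - D D\right) = -8 + \left(\left(D^{2} + D^{2}\right) - 3\right) = -8 + \left(2 D^{2} - 3\right) = -8 + \left(-3 + 2 D^{2}\right) = -11 + 2 D^{2}$)
$c{\left(w \right)} = 2 + \sqrt{2} \sqrt{w}$ ($c{\left(w \right)} = \sqrt{2 w} + 2 = \sqrt{2} \sqrt{w} + 2 = 2 + \sqrt{2} \sqrt{w}$)
$\left(C{\left(1 \right)} + c{\left(F{\left(0 \right)} \right)}\right)^{2} = \left(\left(-11 + 2 \cdot 1^{2}\right) + \left(2 + \sqrt{2} \sqrt{0}\right)\right)^{2} = \left(\left(-11 + 2 \cdot 1\right) + \left(2 + \sqrt{2} \cdot 0\right)\right)^{2} = \left(\left(-11 + 2\right) + \left(2 + 0\right)\right)^{2} = \left(-9 + 2\right)^{2} = \left(-7\right)^{2} = 49$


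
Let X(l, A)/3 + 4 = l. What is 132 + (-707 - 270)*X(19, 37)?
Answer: -43833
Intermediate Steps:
X(l, A) = -12 + 3*l
132 + (-707 - 270)*X(19, 37) = 132 + (-707 - 270)*(-12 + 3*19) = 132 - 977*(-12 + 57) = 132 - 977*45 = 132 - 43965 = -43833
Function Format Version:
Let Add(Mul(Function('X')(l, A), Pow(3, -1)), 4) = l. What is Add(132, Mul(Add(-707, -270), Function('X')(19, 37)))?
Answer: -43833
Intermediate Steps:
Function('X')(l, A) = Add(-12, Mul(3, l))
Add(132, Mul(Add(-707, -270), Function('X')(19, 37))) = Add(132, Mul(Add(-707, -270), Add(-12, Mul(3, 19)))) = Add(132, Mul(-977, Add(-12, 57))) = Add(132, Mul(-977, 45)) = Add(132, -43965) = -43833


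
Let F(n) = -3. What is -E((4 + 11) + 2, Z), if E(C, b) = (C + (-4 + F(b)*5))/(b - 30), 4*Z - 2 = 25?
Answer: -8/93 ≈ -0.086022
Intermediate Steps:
Z = 27/4 (Z = ½ + (¼)*25 = ½ + 25/4 = 27/4 ≈ 6.7500)
E(C, b) = (-19 + C)/(-30 + b) (E(C, b) = (C + (-4 - 3*5))/(b - 30) = (C + (-4 - 15))/(-30 + b) = (C - 19)/(-30 + b) = (-19 + C)/(-30 + b))
-E((4 + 11) + 2, Z) = -(-19 + ((4 + 11) + 2))/(-30 + 27/4) = -(-19 + (15 + 2))/(-93/4) = -(-4)*(-19 + 17)/93 = -(-4)*(-2)/93 = -1*8/93 = -8/93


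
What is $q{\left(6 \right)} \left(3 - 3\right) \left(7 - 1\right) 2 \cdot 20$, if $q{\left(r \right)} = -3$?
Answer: $0$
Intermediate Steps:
$q{\left(6 \right)} \left(3 - 3\right) \left(7 - 1\right) 2 \cdot 20 = - 3 \left(3 - 3\right) \left(7 - 1\right) 2 \cdot 20 = - 3 \cdot 0 \cdot 6 \cdot 2 \cdot 20 = \left(-3\right) 0 \cdot 2 \cdot 20 = 0 \cdot 2 \cdot 20 = 0 \cdot 20 = 0$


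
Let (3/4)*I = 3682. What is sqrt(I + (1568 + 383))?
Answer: sqrt(61743)/3 ≈ 82.827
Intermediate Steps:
I = 14728/3 (I = (4/3)*3682 = 14728/3 ≈ 4909.3)
sqrt(I + (1568 + 383)) = sqrt(14728/3 + (1568 + 383)) = sqrt(14728/3 + 1951) = sqrt(20581/3) = sqrt(61743)/3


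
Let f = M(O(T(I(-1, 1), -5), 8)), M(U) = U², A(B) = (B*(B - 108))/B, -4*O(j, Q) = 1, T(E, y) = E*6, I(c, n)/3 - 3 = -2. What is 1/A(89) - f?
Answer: -35/304 ≈ -0.11513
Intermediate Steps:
I(c, n) = 3 (I(c, n) = 9 + 3*(-2) = 9 - 6 = 3)
T(E, y) = 6*E
O(j, Q) = -¼ (O(j, Q) = -¼*1 = -¼)
A(B) = -108 + B (A(B) = (B*(-108 + B))/B = -108 + B)
f = 1/16 (f = (-¼)² = 1/16 ≈ 0.062500)
1/A(89) - f = 1/(-108 + 89) - 1*1/16 = 1/(-19) - 1/16 = -1/19 - 1/16 = -35/304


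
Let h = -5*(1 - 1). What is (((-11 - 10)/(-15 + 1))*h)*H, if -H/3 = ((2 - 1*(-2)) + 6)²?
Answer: 0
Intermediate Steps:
h = 0 (h = -5*0 = 0)
H = -300 (H = -3*((2 - 1*(-2)) + 6)² = -3*((2 + 2) + 6)² = -3*(4 + 6)² = -3*10² = -3*100 = -300)
(((-11 - 10)/(-15 + 1))*h)*H = (((-11 - 10)/(-15 + 1))*0)*(-300) = (-21/(-14)*0)*(-300) = (-21*(-1/14)*0)*(-300) = ((3/2)*0)*(-300) = 0*(-300) = 0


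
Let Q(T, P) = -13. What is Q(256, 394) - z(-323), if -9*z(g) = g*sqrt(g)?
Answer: -13 - 323*I*sqrt(323)/9 ≈ -13.0 - 645.0*I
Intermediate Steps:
z(g) = -g**(3/2)/9 (z(g) = -g*sqrt(g)/9 = -g**(3/2)/9)
Q(256, 394) - z(-323) = -13 - (-1)*(-323)**(3/2)/9 = -13 - (-1)*(-323*I*sqrt(323))/9 = -13 - 323*I*sqrt(323)/9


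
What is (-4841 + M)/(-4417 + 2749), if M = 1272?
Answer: 3569/1668 ≈ 2.1397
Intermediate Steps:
(-4841 + M)/(-4417 + 2749) = (-4841 + 1272)/(-4417 + 2749) = -3569/(-1668) = -3569*(-1/1668) = 3569/1668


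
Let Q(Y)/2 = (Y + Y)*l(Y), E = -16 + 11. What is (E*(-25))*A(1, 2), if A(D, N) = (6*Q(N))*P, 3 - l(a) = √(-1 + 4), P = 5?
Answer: 90000 - 30000*√3 ≈ 38039.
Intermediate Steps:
E = -5
l(a) = 3 - √3 (l(a) = 3 - √(-1 + 4) = 3 - √3)
Q(Y) = 4*Y*(3 - √3) (Q(Y) = 2*((Y + Y)*(3 - √3)) = 2*((2*Y)*(3 - √3)) = 2*(2*Y*(3 - √3)) = 4*Y*(3 - √3))
A(D, N) = 120*N*(3 - √3) (A(D, N) = (6*(4*N*(3 - √3)))*5 = (24*N*(3 - √3))*5 = 120*N*(3 - √3))
(E*(-25))*A(1, 2) = (-5*(-25))*(120*2*(3 - √3)) = 125*(720 - 240*√3) = 90000 - 30000*√3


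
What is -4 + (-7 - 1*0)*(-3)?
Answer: 17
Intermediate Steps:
-4 + (-7 - 1*0)*(-3) = -4 + (-7 + 0)*(-3) = -4 - 7*(-3) = -4 + 21 = 17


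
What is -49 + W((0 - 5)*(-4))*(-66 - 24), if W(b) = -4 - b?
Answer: 2111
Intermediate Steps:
-49 + W((0 - 5)*(-4))*(-66 - 24) = -49 + (-4 - (0 - 5)*(-4))*(-66 - 24) = -49 + (-4 - (-5)*(-4))*(-90) = -49 + (-4 - 1*20)*(-90) = -49 + (-4 - 20)*(-90) = -49 - 24*(-90) = -49 + 2160 = 2111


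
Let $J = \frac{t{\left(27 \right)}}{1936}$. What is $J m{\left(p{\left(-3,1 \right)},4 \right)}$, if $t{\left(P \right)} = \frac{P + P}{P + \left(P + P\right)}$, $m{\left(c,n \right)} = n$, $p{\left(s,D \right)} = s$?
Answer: $\frac{1}{726} \approx 0.0013774$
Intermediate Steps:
$t{\left(P \right)} = \frac{2}{3}$ ($t{\left(P \right)} = \frac{2 P}{P + 2 P} = \frac{2 P}{3 P} = 2 P \frac{1}{3 P} = \frac{2}{3}$)
$J = \frac{1}{2904}$ ($J = \frac{2}{3 \cdot 1936} = \frac{2}{3} \cdot \frac{1}{1936} = \frac{1}{2904} \approx 0.00034435$)
$J m{\left(p{\left(-3,1 \right)},4 \right)} = \frac{1}{2904} \cdot 4 = \frac{1}{726}$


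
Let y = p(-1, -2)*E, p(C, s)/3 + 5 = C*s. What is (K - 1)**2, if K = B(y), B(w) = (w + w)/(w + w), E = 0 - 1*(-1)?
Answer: 0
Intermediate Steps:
p(C, s) = -15 + 3*C*s (p(C, s) = -15 + 3*(C*s) = -15 + 3*C*s)
E = 1 (E = 0 + 1 = 1)
y = -9 (y = (-15 + 3*(-1)*(-2))*1 = (-15 + 6)*1 = -9*1 = -9)
B(w) = 1 (B(w) = (2*w)/((2*w)) = (2*w)*(1/(2*w)) = 1)
K = 1
(K - 1)**2 = (1 - 1)**2 = 0**2 = 0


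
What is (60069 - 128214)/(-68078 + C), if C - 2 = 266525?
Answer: -68145/198449 ≈ -0.34339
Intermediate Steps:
C = 266527 (C = 2 + 266525 = 266527)
(60069 - 128214)/(-68078 + C) = (60069 - 128214)/(-68078 + 266527) = -68145/198449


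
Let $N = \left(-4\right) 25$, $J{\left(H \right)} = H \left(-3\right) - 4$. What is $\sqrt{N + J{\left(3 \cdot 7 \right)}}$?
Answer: $i \sqrt{167} \approx 12.923 i$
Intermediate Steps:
$J{\left(H \right)} = -4 - 3 H$ ($J{\left(H \right)} = - 3 H - 4 = -4 - 3 H$)
$N = -100$
$\sqrt{N + J{\left(3 \cdot 7 \right)}} = \sqrt{-100 - \left(4 + 3 \cdot 3 \cdot 7\right)} = \sqrt{-100 - 67} = \sqrt{-167} = i \sqrt{167}$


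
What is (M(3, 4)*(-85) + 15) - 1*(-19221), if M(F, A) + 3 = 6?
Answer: 18981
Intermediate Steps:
M(F, A) = 3 (M(F, A) = -3 + 6 = 3)
(M(3, 4)*(-85) + 15) - 1*(-19221) = (3*(-85) + 15) - 1*(-19221) = (-255 + 15) + 19221 = -240 + 19221 = 18981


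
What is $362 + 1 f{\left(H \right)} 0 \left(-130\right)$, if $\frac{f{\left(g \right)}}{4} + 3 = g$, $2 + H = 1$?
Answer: $362$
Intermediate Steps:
$H = -1$ ($H = -2 + 1 = -1$)
$f{\left(g \right)} = -12 + 4 g$
$362 + 1 f{\left(H \right)} 0 \left(-130\right) = 362 + 1 \left(-12 + 4 \left(-1\right)\right) 0 \left(-130\right) = 362 + 1 \left(-12 - 4\right) 0 \left(-130\right) = 362 + 1 \left(-16\right) 0 \left(-130\right) = 362 + \left(-16\right) 0 \left(-130\right) = 362 + 0 \left(-130\right) = 362 + 0 = 362$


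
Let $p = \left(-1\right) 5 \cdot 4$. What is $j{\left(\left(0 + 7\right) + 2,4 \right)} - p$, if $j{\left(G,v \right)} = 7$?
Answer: $27$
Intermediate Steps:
$p = -20$ ($p = \left(-5\right) 4 = -20$)
$j{\left(\left(0 + 7\right) + 2,4 \right)} - p = 7 - -20 = 7 + 20 = 27$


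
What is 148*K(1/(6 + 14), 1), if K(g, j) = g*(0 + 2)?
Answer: 74/5 ≈ 14.800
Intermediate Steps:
K(g, j) = 2*g (K(g, j) = g*2 = 2*g)
148*K(1/(6 + 14), 1) = 148*(2/(6 + 14)) = 148*(2/20) = 148*(2*(1/20)) = 148*(1/10) = 74/5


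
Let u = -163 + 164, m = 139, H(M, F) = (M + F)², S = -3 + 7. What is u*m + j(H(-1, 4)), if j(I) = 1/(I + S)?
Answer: 1808/13 ≈ 139.08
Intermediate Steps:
S = 4
H(M, F) = (F + M)²
u = 1
j(I) = 1/(4 + I) (j(I) = 1/(I + 4) = 1/(4 + I))
u*m + j(H(-1, 4)) = 1*139 + 1/(4 + (4 - 1)²) = 139 + 1/(4 + 3²) = 139 + 1/(4 + 9) = 139 + 1/13 = 1808/13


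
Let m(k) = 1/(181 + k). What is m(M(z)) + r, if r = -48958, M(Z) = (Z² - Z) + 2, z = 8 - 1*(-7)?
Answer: -19240493/393 ≈ -48958.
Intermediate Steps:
z = 15 (z = 8 + 7 = 15)
M(Z) = 2 + Z² - Z
m(M(z)) + r = 1/(181 + (2 + 15² - 1*15)) - 48958 = 1/(181 + (2 + 225 - 15)) - 48958 = 1/(181 + 212) - 48958 = 1/393 - 48958 = -19240493/393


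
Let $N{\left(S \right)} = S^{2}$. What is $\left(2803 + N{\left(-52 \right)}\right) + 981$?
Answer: $6488$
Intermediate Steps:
$\left(2803 + N{\left(-52 \right)}\right) + 981 = \left(2803 + \left(-52\right)^{2}\right) + 981 = \left(2803 + 2704\right) + 981 = 5507 + 981 = 6488$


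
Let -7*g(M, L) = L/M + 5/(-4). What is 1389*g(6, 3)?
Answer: 4167/28 ≈ 148.82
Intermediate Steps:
g(M, L) = 5/28 - L/(7*M) (g(M, L) = -(L/M + 5/(-4))/7 = -(L/M + 5*(-¼))/7 = -(L/M - 5/4)/7 = -(-5/4 + L/M)/7 = 5/28 - L/(7*M))
1389*g(6, 3) = 1389*(5/28 - ⅐*3/6) = 1389*(5/28 - ⅐*3*⅙) = 1389*(5/28 - 1/14) = 1389*(3/28) = 4167/28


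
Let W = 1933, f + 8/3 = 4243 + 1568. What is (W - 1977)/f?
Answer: -132/17425 ≈ -0.0075753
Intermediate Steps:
f = 17425/3 (f = -8/3 + (4243 + 1568) = -8/3 + 5811 = 17425/3 ≈ 5808.3)
(W - 1977)/f = (1933 - 1977)/(17425/3) = -44*3/17425 = -132/17425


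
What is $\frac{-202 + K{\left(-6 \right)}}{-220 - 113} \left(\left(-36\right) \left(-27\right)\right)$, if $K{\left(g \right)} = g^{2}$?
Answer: $\frac{17928}{37} \approx 484.54$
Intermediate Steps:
$\frac{-202 + K{\left(-6 \right)}}{-220 - 113} \left(\left(-36\right) \left(-27\right)\right) = \frac{-202 + \left(-6\right)^{2}}{-220 - 113} \left(\left(-36\right) \left(-27\right)\right) = \frac{-202 + 36}{-333} \cdot 972 = \left(-166\right) \left(- \frac{1}{333}\right) 972 = \frac{166}{333} \cdot 972 = \frac{17928}{37}$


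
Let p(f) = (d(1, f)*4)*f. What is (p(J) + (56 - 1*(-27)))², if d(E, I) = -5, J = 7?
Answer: 3249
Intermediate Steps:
p(f) = -20*f (p(f) = (-5*4)*f = -20*f)
(p(J) + (56 - 1*(-27)))² = (-20*7 + (56 - 1*(-27)))² = (-140 + (56 + 27))² = (-140 + 83)² = (-57)² = 3249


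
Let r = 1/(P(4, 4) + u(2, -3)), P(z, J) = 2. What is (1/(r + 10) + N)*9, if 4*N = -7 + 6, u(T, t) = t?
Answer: -5/4 ≈ -1.2500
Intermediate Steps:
N = -¼ (N = (-7 + 6)/4 = (¼)*(-1) = -¼ ≈ -0.25000)
r = -1 (r = 1/(2 - 3) = 1/(-1) = -1)
(1/(r + 10) + N)*9 = (1/(-1 + 10) - ¼)*9 = (1/9 - ¼)*9 = (⅑ - ¼)*9 = -5/36*9 = -5/4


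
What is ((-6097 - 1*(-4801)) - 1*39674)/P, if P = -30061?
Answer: 40970/30061 ≈ 1.3629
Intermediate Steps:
((-6097 - 1*(-4801)) - 1*39674)/P = ((-6097 - 1*(-4801)) - 1*39674)/(-30061) = ((-6097 + 4801) - 39674)*(-1/30061) = (-1296 - 39674)*(-1/30061) = -40970*(-1/30061) = 40970/30061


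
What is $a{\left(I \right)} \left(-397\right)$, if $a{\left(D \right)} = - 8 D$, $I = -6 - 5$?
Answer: $-34936$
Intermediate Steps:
$I = -11$
$a{\left(I \right)} \left(-397\right) = \left(-8\right) \left(-11\right) \left(-397\right) = 88 \left(-397\right) = -34936$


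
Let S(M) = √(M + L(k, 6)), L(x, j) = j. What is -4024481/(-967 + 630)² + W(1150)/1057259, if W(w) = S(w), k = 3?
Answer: -4254914896233/120071847371 ≈ -35.436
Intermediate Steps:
S(M) = √(6 + M) (S(M) = √(M + 6) = √(6 + M))
W(w) = √(6 + w)
-4024481/(-967 + 630)² + W(1150)/1057259 = -4024481/(-967 + 630)² + √(6 + 1150)/1057259 = -4024481/((-337)²) + √1156*(1/1057259) = -4024481/113569 + 34*(1/1057259) = -4024481*1/113569 + 34/1057259 = -4024481/113569 + 34/1057259 = -4254914896233/120071847371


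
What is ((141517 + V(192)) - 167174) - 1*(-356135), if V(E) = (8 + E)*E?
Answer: 368878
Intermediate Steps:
V(E) = E*(8 + E)
((141517 + V(192)) - 167174) - 1*(-356135) = ((141517 + 192*(8 + 192)) - 167174) - 1*(-356135) = ((141517 + 192*200) - 167174) + 356135 = ((141517 + 38400) - 167174) + 356135 = (179917 - 167174) + 356135 = 12743 + 356135 = 368878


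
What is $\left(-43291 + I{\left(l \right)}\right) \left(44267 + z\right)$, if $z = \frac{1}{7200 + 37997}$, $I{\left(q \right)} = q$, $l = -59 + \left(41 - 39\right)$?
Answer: $- \frac{86727886788800}{45197} \approx -1.9189 \cdot 10^{9}$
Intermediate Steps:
$l = -57$ ($l = -59 + 2 = -57$)
$z = \frac{1}{45197} \approx 2.2125 \cdot 10^{-5}$
$\left(-43291 + I{\left(l \right)}\right) \left(44267 + z\right) = \left(-43291 - 57\right) \left(44267 + \frac{1}{45197}\right) = \left(-43348\right) \frac{2000735600}{45197} = - \frac{86727886788800}{45197}$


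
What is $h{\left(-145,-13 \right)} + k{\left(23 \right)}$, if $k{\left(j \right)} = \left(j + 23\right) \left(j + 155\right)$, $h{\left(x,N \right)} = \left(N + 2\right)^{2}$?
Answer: $8309$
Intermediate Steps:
$h{\left(x,N \right)} = \left(2 + N\right)^{2}$
$k{\left(j \right)} = \left(23 + j\right) \left(155 + j\right)$
$h{\left(-145,-13 \right)} + k{\left(23 \right)} = \left(2 - 13\right)^{2} + \left(3565 + 23^{2} + 178 \cdot 23\right) = \left(-11\right)^{2} + \left(3565 + 529 + 4094\right) = 121 + 8188 = 8309$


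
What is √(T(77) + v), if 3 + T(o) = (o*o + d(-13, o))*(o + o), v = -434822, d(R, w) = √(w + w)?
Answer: √(478241 + 154*√154) ≈ 692.93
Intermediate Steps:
d(R, w) = √2*√w (d(R, w) = √(2*w) = √2*√w)
T(o) = -3 + 2*o*(o² + √2*√o) (T(o) = -3 + (o*o + √2*√o)*(o + o) = -3 + (o² + √2*√o)*(2*o) = -3 + 2*o*(o² + √2*√o))
√(T(77) + v) = √((-3 + 2*77³ + 2*√2*77^(3/2)) - 434822) = √((-3 + 2*456533 + 2*√2*(77*√77)) - 434822) = √((-3 + 913066 + 154*√154) - 434822) = √((913063 + 154*√154) - 434822) = √(478241 + 154*√154)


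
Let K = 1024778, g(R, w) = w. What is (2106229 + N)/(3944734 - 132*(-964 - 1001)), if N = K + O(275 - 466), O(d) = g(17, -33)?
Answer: 1565487/2102057 ≈ 0.74474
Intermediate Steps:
O(d) = -33
N = 1024745 (N = 1024778 - 33 = 1024745)
(2106229 + N)/(3944734 - 132*(-964 - 1001)) = (2106229 + 1024745)/(3944734 - 132*(-964 - 1001)) = 3130974/(3944734 - 132*(-1965)) = 3130974/(3944734 + 259380) = 3130974/4204114 = 3130974*(1/4204114) = 1565487/2102057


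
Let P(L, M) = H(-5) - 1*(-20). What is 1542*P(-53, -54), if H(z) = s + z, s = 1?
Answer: 24672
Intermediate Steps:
H(z) = 1 + z
P(L, M) = 16 (P(L, M) = (1 - 5) - 1*(-20) = -4 + 20 = 16)
1542*P(-53, -54) = 1542*16 = 24672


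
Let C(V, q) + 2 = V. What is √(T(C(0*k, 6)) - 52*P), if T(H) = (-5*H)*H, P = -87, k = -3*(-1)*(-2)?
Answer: 2*√1126 ≈ 67.112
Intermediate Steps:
k = -6 (k = 3*(-2) = -6)
C(V, q) = -2 + V
T(H) = -5*H²
√(T(C(0*k, 6)) - 52*P) = √(-5*(-2 + 0*(-6))² - 52*(-87)) = √(-5*(-2 + 0)² + 4524) = √(-5*(-2)² + 4524) = √(-5*4 + 4524) = √(-20 + 4524) = √4504 = 2*√1126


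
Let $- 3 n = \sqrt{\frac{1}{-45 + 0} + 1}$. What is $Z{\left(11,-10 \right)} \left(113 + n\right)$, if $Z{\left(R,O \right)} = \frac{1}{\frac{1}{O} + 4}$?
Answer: $\frac{1130}{39} - \frac{4 \sqrt{55}}{351} \approx 28.89$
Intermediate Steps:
$n = - \frac{2 \sqrt{55}}{45}$ ($n = - \frac{\sqrt{\frac{1}{-45 + 0} + 1}}{3} = - \frac{\sqrt{\frac{1}{-45} + 1}}{3} = - \frac{\sqrt{- \frac{1}{45} + 1}}{3} = - \frac{\sqrt{\frac{44}{45}}}{3} = - \frac{\frac{2}{15} \sqrt{55}}{3} = - \frac{2 \sqrt{55}}{45} \approx -0.32961$)
$Z{\left(R,O \right)} = \frac{1}{4 + \frac{1}{O}}$
$Z{\left(11,-10 \right)} \left(113 + n\right) = - \frac{10}{1 + 4 \left(-10\right)} \left(113 - \frac{2 \sqrt{55}}{45}\right) = - \frac{10}{1 - 40} \left(113 - \frac{2 \sqrt{55}}{45}\right) = - \frac{10}{-39} \left(113 - \frac{2 \sqrt{55}}{45}\right) = \left(-10\right) \left(- \frac{1}{39}\right) \left(113 - \frac{2 \sqrt{55}}{45}\right) = \frac{10 \left(113 - \frac{2 \sqrt{55}}{45}\right)}{39} = \frac{1130}{39} - \frac{4 \sqrt{55}}{351}$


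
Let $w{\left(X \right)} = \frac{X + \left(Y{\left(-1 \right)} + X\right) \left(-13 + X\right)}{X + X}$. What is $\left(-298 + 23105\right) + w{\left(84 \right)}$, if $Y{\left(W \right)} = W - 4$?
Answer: $\frac{3837269}{168} \approx 22841.0$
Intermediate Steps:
$Y{\left(W \right)} = -4 + W$
$w{\left(X \right)} = \frac{X + \left(-13 + X\right) \left(-5 + X\right)}{2 X}$ ($w{\left(X \right)} = \frac{X + \left(\left(-4 - 1\right) + X\right) \left(-13 + X\right)}{X + X} = \frac{X + \left(-5 + X\right) \left(-13 + X\right)}{2 X} = \left(X + \left(-13 + X\right) \left(-5 + X\right)\right) \frac{1}{2 X} = \frac{X + \left(-13 + X\right) \left(-5 + X\right)}{2 X}$)
$\left(-298 + 23105\right) + w{\left(84 \right)} = \left(-298 + 23105\right) + \frac{65 - 84 \left(17 - 84\right)}{2 \cdot 84} = 22807 + \frac{1}{2} \cdot \frac{1}{84} \left(65 - 84 \left(17 - 84\right)\right) = 22807 + \frac{1}{2} \cdot \frac{1}{84} \left(65 - 84 \left(-67\right)\right) = 22807 + \frac{1}{2} \cdot \frac{1}{84} \left(65 + 5628\right) = 22807 + \frac{1}{2} \cdot \frac{1}{84} \cdot 5693 = 22807 + \frac{5693}{168} = \frac{3837269}{168}$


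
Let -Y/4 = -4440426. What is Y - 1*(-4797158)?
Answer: 22558862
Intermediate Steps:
Y = 17761704 (Y = -4*(-4440426) = 17761704)
Y - 1*(-4797158) = 17761704 - 1*(-4797158) = 17761704 + 4797158 = 22558862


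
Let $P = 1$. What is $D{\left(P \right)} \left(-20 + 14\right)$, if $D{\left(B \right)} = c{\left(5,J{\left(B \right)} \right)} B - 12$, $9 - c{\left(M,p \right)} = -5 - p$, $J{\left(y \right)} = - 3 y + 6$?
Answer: $-30$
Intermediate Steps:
$J{\left(y \right)} = 6 - 3 y$
$c{\left(M,p \right)} = 14 + p$ ($c{\left(M,p \right)} = 9 - \left(-5 - p\right) = 9 + \left(5 + p\right) = 14 + p$)
$D{\left(B \right)} = -12 + B \left(20 - 3 B\right)$ ($D{\left(B \right)} = \left(14 - \left(-6 + 3 B\right)\right) B - 12 = \left(20 - 3 B\right) B - 12 = B \left(20 - 3 B\right) - 12 = -12 + B \left(20 - 3 B\right)$)
$D{\left(P \right)} \left(-20 + 14\right) = \left(-12 - 1 \left(-20 + 3 \cdot 1\right)\right) \left(-20 + 14\right) = \left(-12 - 1 \left(-20 + 3\right)\right) \left(-6\right) = \left(-12 - 1 \left(-17\right)\right) \left(-6\right) = \left(-12 + 17\right) \left(-6\right) = 5 \left(-6\right) = -30$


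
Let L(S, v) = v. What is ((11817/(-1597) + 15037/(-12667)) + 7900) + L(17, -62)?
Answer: 158382761734/20229199 ≈ 7829.4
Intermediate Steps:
((11817/(-1597) + 15037/(-12667)) + 7900) + L(17, -62) = ((11817/(-1597) + 15037/(-12667)) + 7900) - 62 = ((11817*(-1/1597) + 15037*(-1/12667)) + 7900) - 62 = ((-11817/1597 - 15037/12667) + 7900) - 62 = (-173700028/20229199 + 7900) - 62 = 159636972072/20229199 - 62 = 158382761734/20229199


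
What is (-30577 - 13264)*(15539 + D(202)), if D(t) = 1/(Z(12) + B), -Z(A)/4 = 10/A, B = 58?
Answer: -111724360559/164 ≈ -6.8125e+8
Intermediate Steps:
Z(A) = -40/A
D(t) = 3/164 (D(t) = 1/(-40/12 + 58) = 1/(-40*1/12 + 58) = 1/(-10/3 + 58) = 1/(164/3) = 3/164)
(-30577 - 13264)*(15539 + D(202)) = (-30577 - 13264)*(15539 + 3/164) = -43841*2548399/164 = -111724360559/164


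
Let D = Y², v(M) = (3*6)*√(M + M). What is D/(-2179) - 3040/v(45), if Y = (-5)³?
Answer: -15625/2179 - 152*√10/27 ≈ -24.973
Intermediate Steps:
v(M) = 18*√2*√M (v(M) = 18*√(2*M) = 18*(√2*√M) = 18*√2*√M)
Y = -125
D = 15625 (D = (-125)² = 15625)
D/(-2179) - 3040/v(45) = 15625/(-2179) - 3040*√10/540 = 15625*(-1/2179) - 3040*√10/540 = -15625/2179 - 3040*√10/540 = -15625/2179 - 152*√10/27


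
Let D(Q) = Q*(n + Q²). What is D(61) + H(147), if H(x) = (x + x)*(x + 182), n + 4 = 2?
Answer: 323585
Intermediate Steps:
n = -2 (n = -4 + 2 = -2)
H(x) = 2*x*(182 + x) (H(x) = (2*x)*(182 + x) = 2*x*(182 + x))
D(Q) = Q*(-2 + Q²)
D(61) + H(147) = 61*(-2 + 61²) + 2*147*(182 + 147) = 61*(-2 + 3721) + 2*147*329 = 61*3719 + 96726 = 226859 + 96726 = 323585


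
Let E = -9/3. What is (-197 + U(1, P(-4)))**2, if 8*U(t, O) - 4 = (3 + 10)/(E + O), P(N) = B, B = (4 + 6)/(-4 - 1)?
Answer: 61984129/1600 ≈ 38740.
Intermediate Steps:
B = -2 (B = 10/(-5) = 10*(-1/5) = -2)
P(N) = -2
E = -3 (E = -9*1/3 = -3)
U(t, O) = 1/2 + 13/(8*(-3 + O)) (U(t, O) = 1/2 + ((3 + 10)/(-3 + O))/8 = 1/2 + (13/(-3 + O))/8 = 1/2 + 13/(8*(-3 + O)))
(-197 + U(1, P(-4)))**2 = (-197 + (1 + 4*(-2))/(8*(-3 - 2)))**2 = (-197 + (1/8)*(1 - 8)/(-5))**2 = (-197 + (1/8)*(-1/5)*(-7))**2 = (-197 + 7/40)**2 = (-7873/40)**2 = 61984129/1600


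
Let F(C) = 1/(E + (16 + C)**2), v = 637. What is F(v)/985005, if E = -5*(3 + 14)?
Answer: 1/419931271620 ≈ 2.3813e-12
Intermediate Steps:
E = -85 (E = -5*17 = -85)
F(C) = 1/(-85 + (16 + C)**2)
F(v)/985005 = 1/(-85 + (16 + 637)**2*985005) = (1/985005)/(-85 + 653**2) = (1/985005)/(-85 + 426409) = (1/985005)/426324 = (1/426324)*(1/985005) = 1/419931271620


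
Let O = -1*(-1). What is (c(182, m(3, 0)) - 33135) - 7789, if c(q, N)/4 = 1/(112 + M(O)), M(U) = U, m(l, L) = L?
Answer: -4624408/113 ≈ -40924.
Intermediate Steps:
O = 1
c(q, N) = 4/113 (c(q, N) = 4/(112 + 1) = 4/113)
(c(182, m(3, 0)) - 33135) - 7789 = (4/113 - 33135) - 7789 = -3744251/113 - 7789 = -4624408/113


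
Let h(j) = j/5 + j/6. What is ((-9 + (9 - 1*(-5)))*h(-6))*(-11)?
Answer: 121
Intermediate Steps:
h(j) = 11*j/30 (h(j) = j*(⅕) + j*(⅙) = j/5 + j/6 = 11*j/30)
((-9 + (9 - 1*(-5)))*h(-6))*(-11) = ((-9 + (9 - 1*(-5)))*((11/30)*(-6)))*(-11) = ((-9 + (9 + 5))*(-11/5))*(-11) = ((-9 + 14)*(-11/5))*(-11) = (5*(-11/5))*(-11) = -11*(-11) = 121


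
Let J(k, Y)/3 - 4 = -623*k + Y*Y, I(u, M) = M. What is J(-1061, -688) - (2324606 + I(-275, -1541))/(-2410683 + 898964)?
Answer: 5144462201172/1511719 ≈ 3.4031e+6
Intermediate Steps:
J(k, Y) = 12 - 1869*k + 3*Y**2 (J(k, Y) = 12 + 3*(-623*k + Y*Y) = 12 + 3*(-623*k + Y**2) = 12 + 3*(Y**2 - 623*k) = 12 + (-1869*k + 3*Y**2) = 12 - 1869*k + 3*Y**2)
J(-1061, -688) - (2324606 + I(-275, -1541))/(-2410683 + 898964) = (12 - 1869*(-1061) + 3*(-688)**2) - (2324606 - 1541)/(-2410683 + 898964) = (12 + 1983009 + 3*473344) - 2323065/(-1511719) = (12 + 1983009 + 1420032) - 2323065*(-1)/1511719 = 3403053 - 1*(-2323065/1511719) = 3403053 + 2323065/1511719 = 5144462201172/1511719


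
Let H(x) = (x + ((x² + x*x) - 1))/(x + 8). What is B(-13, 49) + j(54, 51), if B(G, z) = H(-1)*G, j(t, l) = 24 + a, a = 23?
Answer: 47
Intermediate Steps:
j(t, l) = 47 (j(t, l) = 24 + 23 = 47)
H(x) = (-1 + x + 2*x²)/(8 + x) (H(x) = (x + ((x² + x²) - 1))/(8 + x) = (x + (2*x² - 1))/(8 + x) = (x + (-1 + 2*x²))/(8 + x) = (-1 + x + 2*x²)/(8 + x))
B(G, z) = 0 (B(G, z) = ((-1 - 1 + 2*(-1)²)/(8 - 1))*G = ((-1 - 1 + 2*1)/7)*G = ((-1 - 1 + 2)/7)*G = ((⅐)*0)*G = 0*G = 0)
B(-13, 49) + j(54, 51) = 0 + 47 = 47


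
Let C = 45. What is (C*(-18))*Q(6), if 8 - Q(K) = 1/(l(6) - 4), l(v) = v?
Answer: -6075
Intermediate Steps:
Q(K) = 15/2 (Q(K) = 8 - 1/(6 - 4) = 8 - 1/2 = 15/2)
(C*(-18))*Q(6) = (45*(-18))*(15/2) = -810*15/2 = -6075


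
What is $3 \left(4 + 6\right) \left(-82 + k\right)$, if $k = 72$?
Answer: $-300$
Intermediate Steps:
$3 \left(4 + 6\right) \left(-82 + k\right) = 3 \left(4 + 6\right) \left(-82 + 72\right) = 3 \cdot 10 \left(-10\right) = 30 \left(-10\right) = -300$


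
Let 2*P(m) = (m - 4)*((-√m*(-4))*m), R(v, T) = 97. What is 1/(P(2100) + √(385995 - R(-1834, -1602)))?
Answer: 1/(√385898 + 88032000*√21) ≈ 2.4788e-9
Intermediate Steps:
P(m) = 2*m^(3/2)*(-4 + m) (P(m) = ((m - 4)*((-√m*(-4))*m))/2 = ((-4 + m)*((4*√m)*m))/2 = ((-4 + m)*(4*m^(3/2)))/2 = (4*m^(3/2)*(-4 + m))/2 = 2*m^(3/2)*(-4 + m))
1/(P(2100) + √(385995 - R(-1834, -1602))) = 1/(2*2100^(3/2)*(-4 + 2100) + √(385995 - 1*97)) = 1/(2*(21000*√21)*2096 + √(385995 - 97)) = 1/(88032000*√21 + √385898) = 1/(√385898 + 88032000*√21)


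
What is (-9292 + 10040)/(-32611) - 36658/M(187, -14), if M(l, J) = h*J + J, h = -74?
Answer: -598109247/16664221 ≈ -35.892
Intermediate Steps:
M(l, J) = -73*J (M(l, J) = -74*J + J = -73*J)
(-9292 + 10040)/(-32611) - 36658/M(187, -14) = (-9292 + 10040)/(-32611) - 36658/((-73*(-14))) = 748*(-1/32611) - 36658/1022 = -748/32611 - 36658*1/1022 = -748/32611 - 18329/511 = -598109247/16664221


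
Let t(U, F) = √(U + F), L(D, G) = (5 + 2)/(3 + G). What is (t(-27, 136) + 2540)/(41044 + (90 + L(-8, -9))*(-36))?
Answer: 10/149 + √109/37846 ≈ 0.067390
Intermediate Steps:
L(D, G) = 7/(3 + G)
t(U, F) = √(F + U)
(t(-27, 136) + 2540)/(41044 + (90 + L(-8, -9))*(-36)) = (√(136 - 27) + 2540)/(41044 + (90 + 7/(3 - 9))*(-36)) = (√109 + 2540)/(41044 + (90 + 7/(-6))*(-36)) = (2540 + √109)/(41044 + (90 + 7*(-⅙))*(-36)) = (2540 + √109)/(41044 + (90 - 7/6)*(-36)) = (2540 + √109)/(41044 + (533/6)*(-36)) = (2540 + √109)/(41044 - 3198) = (2540 + √109)/37846 = (2540 + √109)*(1/37846) = 10/149 + √109/37846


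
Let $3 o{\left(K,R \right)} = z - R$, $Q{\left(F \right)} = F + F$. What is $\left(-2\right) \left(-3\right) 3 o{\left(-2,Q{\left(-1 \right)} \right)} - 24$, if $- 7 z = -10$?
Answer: $- \frac{24}{7} \approx -3.4286$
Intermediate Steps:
$z = \frac{10}{7}$ ($z = \left(- \frac{1}{7}\right) \left(-10\right) = \frac{10}{7} \approx 1.4286$)
$Q{\left(F \right)} = 2 F$
$o{\left(K,R \right)} = \frac{10}{21} - \frac{R}{3}$ ($o{\left(K,R \right)} = \frac{\frac{10}{7} - R}{3} = \frac{10}{21} - \frac{R}{3}$)
$\left(-2\right) \left(-3\right) 3 o{\left(-2,Q{\left(-1 \right)} \right)} - 24 = \left(-2\right) \left(-3\right) 3 \left(\frac{10}{21} - \frac{2 \left(-1\right)}{3}\right) - 24 = 6 \cdot 3 \left(\frac{10}{21} - - \frac{2}{3}\right) - 24 = 18 \left(\frac{10}{21} + \frac{2}{3}\right) - 24 = 18 \cdot \frac{8}{7} - 24 = \frac{144}{7} - 24 = - \frac{24}{7}$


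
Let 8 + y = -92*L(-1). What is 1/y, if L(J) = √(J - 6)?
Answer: I/(4*(-2*I + 23*√7)) ≈ -0.00013488 + 0.0041039*I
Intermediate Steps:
L(J) = √(-6 + J)
y = -8 - 92*I*√7 (y = -8 - 92*√(-6 - 1) = -8 - 92*I*√7 ≈ -8.0 - 243.41*I)
1/y = 1/(-8 - 92*I*√7)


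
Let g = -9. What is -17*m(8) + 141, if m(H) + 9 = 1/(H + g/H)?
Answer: 16034/55 ≈ 291.53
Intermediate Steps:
m(H) = -9 + 1/(H - 9/H)
-17*m(8) + 141 = -17*(81 + 8 - 9*8²)/(-9 + 8²) + 141 = -17*(81 + 8 - 9*64)/(-9 + 64) + 141 = -17*(81 + 8 - 576)/55 + 141 = -17*(-487)/55 + 141 = -17*(-487/55) + 141 = 8279/55 + 141 = 16034/55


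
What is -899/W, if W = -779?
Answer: 899/779 ≈ 1.1540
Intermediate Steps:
-899/W = -899/(-779) = -899*(-1/779) = 899/779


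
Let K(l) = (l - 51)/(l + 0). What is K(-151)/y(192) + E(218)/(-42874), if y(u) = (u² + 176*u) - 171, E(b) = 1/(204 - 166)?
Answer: 318457589/17340086180820 ≈ 1.8365e-5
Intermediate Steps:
K(l) = (-51 + l)/l
E(b) = 1/38
y(u) = -171 + u² + 176*u
K(-151)/y(192) + E(218)/(-42874) = ((-51 - 151)/(-151))/(-171 + 192² + 176*192) + (1/38)/(-42874) = (-1/151*(-202))/(-171 + 36864 + 33792) + (1/38)*(-1/42874) = (202/151)/70485 - 1/1629212 = (202/151)*(1/70485) - 1/1629212 = 202/10643235 - 1/1629212 = 318457589/17340086180820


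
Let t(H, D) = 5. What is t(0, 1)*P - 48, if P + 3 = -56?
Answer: -343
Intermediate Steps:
P = -59 (P = -3 - 56 = -59)
t(0, 1)*P - 48 = 5*(-59) - 48 = -295 - 48 = -343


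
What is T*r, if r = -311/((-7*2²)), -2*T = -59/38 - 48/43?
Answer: 193753/13072 ≈ 14.822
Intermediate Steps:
T = 4361/3268 (T = -(-59/38 - 48/43)/2 = -½*(-4361/1634) = 4361/3268 ≈ 1.3345)
r = 311/28 (r = -311/((-7*4)) = -311/(-28) = -311*(-1/28) = 311/28 ≈ 11.107)
T*r = (4361/3268)*(311/28) = 193753/13072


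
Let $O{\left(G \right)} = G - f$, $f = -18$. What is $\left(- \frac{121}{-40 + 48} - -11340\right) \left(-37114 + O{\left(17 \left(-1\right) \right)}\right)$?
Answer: $- \frac{3362400687}{8} \approx -4.203 \cdot 10^{8}$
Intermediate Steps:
$O{\left(G \right)} = 18 + G$ ($O{\left(G \right)} = G - -18 = G + 18 = 18 + G$)
$\left(- \frac{121}{-40 + 48} - -11340\right) \left(-37114 + O{\left(17 \left(-1\right) \right)}\right) = \left(- \frac{121}{-40 + 48} - -11340\right) \left(-37114 + \left(18 + 17 \left(-1\right)\right)\right) = \left(- \frac{121}{8} + 11340\right) \left(-37114 + \left(18 - 17\right)\right) = \left(\left(-121\right) \frac{1}{8} + 11340\right) \left(-37114 + 1\right) = \left(- \frac{121}{8} + 11340\right) \left(-37113\right) = \frac{90599}{8} \left(-37113\right) = - \frac{3362400687}{8}$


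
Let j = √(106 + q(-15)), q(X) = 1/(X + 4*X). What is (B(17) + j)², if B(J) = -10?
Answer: (150 - √23847)²/225 ≈ 0.087015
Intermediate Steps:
q(X) = 1/(5*X)
j = √23847/15 (j = √(106 + (⅕)/(-15)) = √(106 + (⅕)*(-1/15)) = √(106 - 1/75) = √(7949/75) = √23847/15 ≈ 10.295)
(B(17) + j)² = (-10 + √23847/15)²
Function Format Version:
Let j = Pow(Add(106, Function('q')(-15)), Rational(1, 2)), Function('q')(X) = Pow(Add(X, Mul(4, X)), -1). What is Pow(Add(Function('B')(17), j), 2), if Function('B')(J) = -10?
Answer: Mul(Rational(1, 225), Pow(Add(150, Mul(-1, Pow(23847, Rational(1, 2)))), 2)) ≈ 0.087015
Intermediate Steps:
Function('q')(X) = Mul(Rational(1, 5), Pow(X, -1)) (Function('q')(X) = Pow(Mul(5, X), -1) = Mul(Rational(1, 5), Pow(X, -1)))
j = Mul(Rational(1, 15), Pow(23847, Rational(1, 2))) (j = Pow(Add(106, Mul(Rational(1, 5), Pow(-15, -1))), Rational(1, 2)) = Pow(Add(106, Mul(Rational(1, 5), Rational(-1, 15))), Rational(1, 2)) = Pow(Add(106, Rational(-1, 75)), Rational(1, 2)) = Pow(Rational(7949, 75), Rational(1, 2)) = Mul(Rational(1, 15), Pow(23847, Rational(1, 2))) ≈ 10.295)
Pow(Add(Function('B')(17), j), 2) = Pow(Add(-10, Mul(Rational(1, 15), Pow(23847, Rational(1, 2)))), 2)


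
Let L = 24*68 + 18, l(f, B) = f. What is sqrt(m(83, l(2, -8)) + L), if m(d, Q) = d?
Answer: sqrt(1733) ≈ 41.629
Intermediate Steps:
L = 1650 (L = 1632 + 18 = 1650)
sqrt(m(83, l(2, -8)) + L) = sqrt(83 + 1650) = sqrt(1733)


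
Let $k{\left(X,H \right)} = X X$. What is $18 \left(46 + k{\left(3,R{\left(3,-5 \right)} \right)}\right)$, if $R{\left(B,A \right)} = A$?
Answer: $990$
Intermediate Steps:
$k{\left(X,H \right)} = X^{2}$
$18 \left(46 + k{\left(3,R{\left(3,-5 \right)} \right)}\right) = 18 \left(46 + 3^{2}\right) = 18 \left(46 + 9\right) = 18 \cdot 55 = 990$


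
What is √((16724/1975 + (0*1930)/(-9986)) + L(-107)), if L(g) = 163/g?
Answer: √12405140979/42265 ≈ 2.6352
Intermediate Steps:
√((16724/1975 + (0*1930)/(-9986)) + L(-107)) = √((16724/1975 + (0*1930)/(-9986)) + 163/(-107)) = √((16724*(1/1975) + 0*(-1/9986)) + 163*(-1/107)) = √((16724/1975 + 0) - 163/107) = √(16724/1975 - 163/107) = √(1467543/211325) = √12405140979/42265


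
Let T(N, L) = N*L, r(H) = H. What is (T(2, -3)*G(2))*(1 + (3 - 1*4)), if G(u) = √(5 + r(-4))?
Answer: 0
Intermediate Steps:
T(N, L) = L*N
G(u) = 1 (G(u) = √(5 - 4) = √1 = 1)
(T(2, -3)*G(2))*(1 + (3 - 1*4)) = (-3*2*1)*(1 + (3 - 1*4)) = (-6*1)*(1 + (3 - 4)) = -6*(1 - 1) = -6*0 = 0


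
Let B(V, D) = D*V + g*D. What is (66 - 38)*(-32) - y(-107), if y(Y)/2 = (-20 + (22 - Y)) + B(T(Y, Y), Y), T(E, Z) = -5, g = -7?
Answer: -3682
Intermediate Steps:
B(V, D) = -7*D + D*V (B(V, D) = D*V - 7*D = -7*D + D*V)
y(Y) = 4 - 26*Y (y(Y) = 2*((-20 + (22 - Y)) + Y*(-7 - 5)) = 2*((2 - Y) + Y*(-12)) = 2*((2 - Y) - 12*Y) = 2*(2 - 13*Y) = 4 - 26*Y)
(66 - 38)*(-32) - y(-107) = (66 - 38)*(-32) - (4 - 26*(-107)) = 28*(-32) - (4 + 2782) = -896 - 1*2786 = -896 - 2786 = -3682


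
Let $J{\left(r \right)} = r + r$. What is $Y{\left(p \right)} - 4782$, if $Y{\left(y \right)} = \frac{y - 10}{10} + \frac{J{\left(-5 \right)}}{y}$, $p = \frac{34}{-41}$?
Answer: $- \frac{16627019}{3485} \approx -4771.0$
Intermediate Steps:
$J{\left(r \right)} = 2 r$
$p = - \frac{34}{41}$ ($p = 34 \left(- \frac{1}{41}\right) = - \frac{34}{41} \approx -0.82927$)
$Y{\left(y \right)} = -1 - \frac{10}{y} + \frac{y}{10}$ ($Y{\left(y \right)} = \frac{y - 10}{10} + \frac{2 \left(-5\right)}{y} = \left(y - 10\right) \frac{1}{10} - \frac{10}{y} = \left(-10 + y\right) \frac{1}{10} - \frac{10}{y} = \left(-1 + \frac{y}{10}\right) - \frac{10}{y} = -1 - \frac{10}{y} + \frac{y}{10}$)
$Y{\left(p \right)} - 4782 = \left(-1 - \frac{10}{- \frac{34}{41}} + \frac{1}{10} \left(- \frac{34}{41}\right)\right) - 4782 = \left(-1 - - \frac{205}{17} - \frac{17}{205}\right) - 4782 = \left(-1 + \frac{205}{17} - \frac{17}{205}\right) - 4782 = \frac{38251}{3485} - 4782 = - \frac{16627019}{3485}$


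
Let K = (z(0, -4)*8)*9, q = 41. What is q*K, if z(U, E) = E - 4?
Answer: -23616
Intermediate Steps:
z(U, E) = -4 + E
K = -576 (K = ((-4 - 4)*8)*9 = -8*8*9 = -64*9 = -576)
q*K = 41*(-576) = -23616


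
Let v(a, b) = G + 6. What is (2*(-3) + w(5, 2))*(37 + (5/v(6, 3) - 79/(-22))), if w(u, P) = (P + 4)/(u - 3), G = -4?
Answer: -1422/11 ≈ -129.27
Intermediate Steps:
w(u, P) = (4 + P)/(-3 + u)
v(a, b) = 2 (v(a, b) = -4 + 6 = 2)
(2*(-3) + w(5, 2))*(37 + (5/v(6, 3) - 79/(-22))) = (2*(-3) + (4 + 2)/(-3 + 5))*(37 + (5/2 - 79/(-22))) = (-6 + 6/2)*(37 + (5*(1/2) - 79*(-1/22))) = (-6 + (1/2)*6)*(37 + (5/2 + 79/22)) = (-6 + 3)*(37 + 67/11) = -3*474/11 = -1422/11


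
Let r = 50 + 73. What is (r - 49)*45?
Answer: 3330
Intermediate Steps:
r = 123
(r - 49)*45 = (123 - 49)*45 = 74*45 = 3330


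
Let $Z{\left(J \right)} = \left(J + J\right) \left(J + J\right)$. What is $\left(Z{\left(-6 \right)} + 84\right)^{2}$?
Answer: $51984$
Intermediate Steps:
$Z{\left(J \right)} = 4 J^{2}$ ($Z{\left(J \right)} = 2 J 2 J = 4 J^{2}$)
$\left(Z{\left(-6 \right)} + 84\right)^{2} = \left(4 \left(-6\right)^{2} + 84\right)^{2} = \left(4 \cdot 36 + 84\right)^{2} = \left(144 + 84\right)^{2} = 228^{2} = 51984$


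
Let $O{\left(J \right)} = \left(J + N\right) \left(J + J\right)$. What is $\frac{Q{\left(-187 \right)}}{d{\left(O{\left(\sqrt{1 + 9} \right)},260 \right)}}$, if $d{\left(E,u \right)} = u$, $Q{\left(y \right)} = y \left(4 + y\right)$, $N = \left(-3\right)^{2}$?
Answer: $\frac{34221}{260} \approx 131.62$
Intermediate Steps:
$N = 9$
$O{\left(J \right)} = 2 J \left(9 + J\right)$ ($O{\left(J \right)} = \left(J + 9\right) \left(J + J\right) = \left(9 + J\right) 2 J = 2 J \left(9 + J\right)$)
$\frac{Q{\left(-187 \right)}}{d{\left(O{\left(\sqrt{1 + 9} \right)},260 \right)}} = \frac{\left(-187\right) \left(4 - 187\right)}{260} = \left(-187\right) \left(-183\right) \frac{1}{260} = 34221 \cdot \frac{1}{260} = \frac{34221}{260}$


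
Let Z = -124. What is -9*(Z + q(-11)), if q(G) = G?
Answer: 1215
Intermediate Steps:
-9*(Z + q(-11)) = -9*(-124 - 11) = -9*(-135) = 1215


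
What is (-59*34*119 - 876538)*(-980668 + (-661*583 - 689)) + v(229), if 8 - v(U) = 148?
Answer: 1524237213300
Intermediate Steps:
v(U) = -140 (v(U) = 8 - 1*148 = 8 - 148 = -140)
(-59*34*119 - 876538)*(-980668 + (-661*583 - 689)) + v(229) = (-59*34*119 - 876538)*(-980668 + (-661*583 - 689)) - 140 = (-2006*119 - 876538)*(-980668 + (-385363 - 689)) - 140 = (-238714 - 876538)*(-980668 - 386052) - 140 = -1115252*(-1366720) - 140 = 1524237213440 - 140 = 1524237213300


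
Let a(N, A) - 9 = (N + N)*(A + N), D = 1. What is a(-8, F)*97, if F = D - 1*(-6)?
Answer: 2425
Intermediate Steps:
F = 7 (F = 1 - 1*(-6) = 1 + 6 = 7)
a(N, A) = 9 + 2*N*(A + N) (a(N, A) = 9 + (N + N)*(A + N) = 9 + (2*N)*(A + N) = 9 + 2*N*(A + N))
a(-8, F)*97 = (9 + 2*(-8)² + 2*7*(-8))*97 = (9 + 2*64 - 112)*97 = (9 + 128 - 112)*97 = 25*97 = 2425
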